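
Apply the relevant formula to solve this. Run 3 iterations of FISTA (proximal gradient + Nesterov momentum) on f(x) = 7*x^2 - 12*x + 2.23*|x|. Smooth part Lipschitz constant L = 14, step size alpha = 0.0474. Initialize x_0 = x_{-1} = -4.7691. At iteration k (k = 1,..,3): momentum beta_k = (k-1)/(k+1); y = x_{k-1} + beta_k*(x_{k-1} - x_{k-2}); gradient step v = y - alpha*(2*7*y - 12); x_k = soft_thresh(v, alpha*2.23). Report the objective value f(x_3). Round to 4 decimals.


FISTA on f(x) = 7*x^2 - 12*x + 2.23*|x|
L = 14, alpha = 0.0474
Iteration 1: beta = 0.0, y = -4.7691 + 0.0*(-4.7691 + 4.7691) = -4.7691
  grad(y) = -78.7674, v = y - alpha*grad = -1.0355
  prox(v) = soft_thresh(-1.0355, 0.1057) = -0.9298
Iteration 2: beta = 0.3333, y = -0.9298 + 0.3333*(-0.9298 + 4.7691) = 0.3499
  grad(y) = -7.1009, v = y - alpha*grad = 0.6865
  prox(v) = soft_thresh(0.6865, 0.1057) = 0.5808
Iteration 3: beta = 0.5, y = 0.5808 + 0.5*(0.5808 + 0.9298) = 1.3361
  grad(y) = 6.7059, v = y - alpha*grad = 1.0183
  prox(v) = soft_thresh(1.0183, 0.1057) = 0.9126
f(x_3) = 7*0.9126^2 - 12*0.9126 + 2.23*|0.9126| = -3.0863


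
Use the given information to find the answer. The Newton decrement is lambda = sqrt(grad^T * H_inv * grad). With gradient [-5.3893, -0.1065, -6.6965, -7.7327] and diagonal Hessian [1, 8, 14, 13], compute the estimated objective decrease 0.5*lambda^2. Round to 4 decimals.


Step 1: H is diagonal, so H^(-1) * g = [-5.3893, -0.0133, -0.4783, -0.5948].
Step 2: g^T H^(-1) g = sum_i g_i^2 / H_ii
  = (-5.3893)^2/1 + (-0.1065)^2/8 + (-6.6965)^2/14 + (-7.7327)^2/13
  = 29.0446 + 0.0014 + 3.2031 + 4.5996 = 36.8486
Step 3: Objective decrease = 0.5 * g^T H^(-1) g = 18.4243


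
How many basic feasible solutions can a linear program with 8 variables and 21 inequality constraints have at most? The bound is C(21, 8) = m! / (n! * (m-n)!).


Each vertex corresponds to some choice of n active constraints out of m, so the number of vertices is at most C(m, n) = m! / (n!(m-n)!).
m = 21, n = 8
Numerator: 21 * 20 * 19 * 18 * 17 * 16 * 15 * 14
Denominator: 8! = 40320
C(21, 8) = 203490


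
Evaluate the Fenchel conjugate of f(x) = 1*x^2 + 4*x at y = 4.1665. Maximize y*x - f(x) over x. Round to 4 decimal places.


f*(y) = sup_x {y*x - a*x^2 - b*x} = sup_x {(y-b)*x - a*x^2}
FOC: (y - b) - 2a*x = 0 => x* = (y - b)/(2a)
x* = (4.1665 - 4)/(2*1) = 0.0833
f*(4.1665) = (y-b)^2/(4a) = (4.1665 - 4)^2/(4*1)
= 0.0277/4 = 0.0069


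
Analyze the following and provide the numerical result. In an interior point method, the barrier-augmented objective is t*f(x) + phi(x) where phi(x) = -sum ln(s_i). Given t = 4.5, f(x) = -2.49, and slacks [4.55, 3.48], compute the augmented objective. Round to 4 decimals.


Step 1: Compute log-barrier.
ln values: [1.5151, 1.247]
phi = -(1.5151 + 1.247) = -2.7622
Step 2: Compute augmented objective.
t*f(x) = 4.5*-2.49 = -11.205
Total = -11.205 - 2.7622 = -13.9672


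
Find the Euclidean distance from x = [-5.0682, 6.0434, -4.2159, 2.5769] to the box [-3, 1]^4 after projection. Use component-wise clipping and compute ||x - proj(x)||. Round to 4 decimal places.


Project each component onto [-3, 1].
clip(-5.0682) = -3.0, clip(6.0434) = 1.0, clip(-4.2159) = -3.0, clip(2.5769) = 1.0
Projection = [-3.0, 1.0, -3.0, 1.0]
Squared diffs: [4.2775, 25.4359, 1.4784, 2.4866]
Distance = sqrt(33.6784) = 5.8033


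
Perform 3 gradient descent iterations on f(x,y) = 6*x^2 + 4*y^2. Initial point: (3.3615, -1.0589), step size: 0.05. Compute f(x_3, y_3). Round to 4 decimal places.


Gradient descent on f(x,y) = 6*x^2 + 4*y^2.
Starting point: (3.3615, -1.0589), alpha = 0.05
Step 1: grad_x = 2*6*3.3615 = 40.338, grad_y = 2*4*-1.0589 = -8.4712
  x_1 = 3.3615 - 0.05*40.338 = 1.3446
  y_1 = -1.0589 - 0.05*-8.4712 = -0.6353
Step 2: grad_x = 2*6*1.3446 = 16.1352, grad_y = 2*4*-0.6353 = -5.0827
  x_2 = 1.3446 - 0.05*16.1352 = 0.5378
  y_2 = -0.6353 - 0.05*-5.0827 = -0.3812
Step 3: grad_x = 2*6*0.5378 = 6.4541, grad_y = 2*4*-0.3812 = -3.0496
  x_3 = 0.5378 - 0.05*6.4541 = 0.2151
  y_3 = -0.3812 - 0.05*-3.0496 = -0.2287
f(0.2151, -0.2287) = 6*0.2151^2 + 4*(-0.2287)^2 = 0.487


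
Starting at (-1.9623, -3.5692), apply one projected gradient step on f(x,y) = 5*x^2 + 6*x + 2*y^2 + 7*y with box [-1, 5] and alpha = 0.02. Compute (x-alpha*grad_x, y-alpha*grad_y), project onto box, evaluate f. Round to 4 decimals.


Step 1: Compute gradient at (-1.9623, -3.5692).
grad_x = 2*5*-1.9623 + 6 = -13.623
grad_y = 2*2*-3.5692 + 7 = -7.2768
Step 2: Gradient step.
x_raw = -1.9623 - 0.02*-13.623 = -1.6898
y_raw = -3.5692 - 0.02*-7.2768 = -3.4237
Step 3: Project onto [-1, 5].
x_proj = clip(-1.6898) = -1.0
y_proj = clip(-3.4237) = -1.0
Step 4: Evaluate f.
f(-1.0, -1.0) = -6.0


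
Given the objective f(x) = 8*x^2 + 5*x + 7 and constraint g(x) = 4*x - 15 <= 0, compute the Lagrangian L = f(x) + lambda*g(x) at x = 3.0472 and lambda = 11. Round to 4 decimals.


Step 1: Evaluate f(x).
f(3.0472) = 8*3.0472^2 + 5*3.0472 + 7 = 96.5194
Step 2: Evaluate g(x).
g(3.0472) = 4*3.0472 - 15 = -2.8112
Step 3: Compute Lagrangian.
L = 96.5194 + 11*-2.8112 = 65.5962


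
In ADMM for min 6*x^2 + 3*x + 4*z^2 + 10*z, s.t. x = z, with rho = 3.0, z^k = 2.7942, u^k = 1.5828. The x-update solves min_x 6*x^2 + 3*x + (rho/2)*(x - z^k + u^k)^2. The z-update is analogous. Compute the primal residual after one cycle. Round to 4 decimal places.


ADMM iteration with rho = 3.0, z^k = 2.7942, u^k = 1.5828
Step 1: x-update.
Minimize 6*x^2 + 3*x + (3.0/2)*(x - 2.7942 + 1.5828)^2
FOC: (2*6 + 3.0)*x = -3 + 3.0*(2.7942 - 1.5828)
x^{k+1} = 0.0423
Step 2: z-update.
Minimize 4*z^2 + 10*z + (3.0/2)*(0.0423 - z + 1.5828)^2
FOC: (2*4 + 3.0)*z = -10 + 3.0*(0.0423 + 1.5828)
z^{k+1} = -0.4659
Step 3: u-update.
u^{k+1} = 1.5828 + 0.0423 + 0.4659 = 2.091
Step 4: Primal residual = |0.0423 + 0.4659| = 0.5082


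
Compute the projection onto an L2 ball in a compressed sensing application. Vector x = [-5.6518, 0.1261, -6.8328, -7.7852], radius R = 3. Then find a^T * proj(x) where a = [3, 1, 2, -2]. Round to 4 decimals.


Step 1: Compute ||x|| (intermediates to 6 decimals).
||x|| = sqrt((-5.6518)^2 + 0.1261^2 + (-6.8328)^2 + (-7.7852)^2) = 11.800646
Step 2: Project.
Since ||x|| > R, scale = R/||x|| = 3/11.800646 = 0.254223, proj(x) = scale * x
proj(x) = [-1.436818, 0.032058, -1.737055, -1.979177]
Step 3: Dot product.
a^T * proj(x) = 3*(-1.436818) + 1*0.032058 + 2*(-1.737055) - 2*(-1.979177) = -3.7942


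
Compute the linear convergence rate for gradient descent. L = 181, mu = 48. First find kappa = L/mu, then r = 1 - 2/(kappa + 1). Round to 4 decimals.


Step 1: Compute the condition number.
kappa = L/mu = 181/48 = 3.7708
Step 2: Compute the convergence rate.
r = 1 - 2/(kappa + 1) = 1 - 2*mu/(L + mu) = (L - mu)/(L + mu) = 133/229 = 0.5808


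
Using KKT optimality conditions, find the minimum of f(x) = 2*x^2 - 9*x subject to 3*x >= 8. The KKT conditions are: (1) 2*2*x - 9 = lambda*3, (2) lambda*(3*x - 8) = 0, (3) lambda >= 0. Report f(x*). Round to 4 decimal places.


Step 1: Try lambda = 0 (constraint inactive).
x_unc = 9/(2*2) = 2.25
Check: 3*2.25 = 6.75 < 8 -- violated!
Step 2: Constraint must be active: 3*x = 8
x* = 8/3 = 2.6667 (rounded; the exact value 8/3 is used below)
lambda = (2*2*(8/3) - 9)/3 = 0.5556
Step 3: Compute optimal value.
f(x*) = 2*(8/3)^2 - 9*(8/3) = -9.7778


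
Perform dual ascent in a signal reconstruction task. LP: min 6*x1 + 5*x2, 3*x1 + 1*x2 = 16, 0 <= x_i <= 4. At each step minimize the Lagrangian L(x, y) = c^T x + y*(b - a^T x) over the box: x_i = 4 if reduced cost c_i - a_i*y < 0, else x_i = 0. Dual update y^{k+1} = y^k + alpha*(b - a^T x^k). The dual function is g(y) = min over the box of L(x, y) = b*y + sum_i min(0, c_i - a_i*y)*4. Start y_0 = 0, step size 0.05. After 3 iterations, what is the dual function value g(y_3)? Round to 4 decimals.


Dual ascent for LP: min 6*x1 + 5*x2, 3*x1 + 1*x2 = 16, 0 <= x_i <= 4
Step 1: y^k = 0.0, reduced costs: (6.0, 5.0)
  x^k = (0.0, 0.0), subgradient = b - a^T x = 16.0
  y^{k+1} = 0.0 + 0.05*16.0 = 0.8
Step 2: y^k = 0.8, reduced costs: (3.6, 4.2)
  x^k = (0.0, 0.0), subgradient = b - a^T x = 16.0
  y^{k+1} = 0.8 + 0.05*16.0 = 1.6
Step 3: y^k = 1.6, reduced costs: (1.2, 3.4)
  x^k = (0.0, 0.0), subgradient = b - a^T x = 16.0
  y^{k+1} = 1.6 + 0.05*16.0 = 2.4
Dual objective at y_3 = 2.4: reduced costs (-1.2, 2.6), box minimizer x = (4.0, 0.0)
g(y_3) = b*y + (c1 - a1*y)*x1 + (c2 - a2*y)*x2 = 16*2.4 + (-1.2)*4.0 + 2.6*0.0 = 38.4 - 4.8 + 0.0 = 33.6


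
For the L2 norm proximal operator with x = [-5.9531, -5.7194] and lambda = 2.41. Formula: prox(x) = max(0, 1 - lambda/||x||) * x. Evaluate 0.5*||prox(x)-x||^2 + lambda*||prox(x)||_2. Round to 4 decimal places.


Step 1: Compute ||x||.
||x|| = 8.2554
Step 2: Compute scaling factor.
scale = max(0, 1 - 2.41/8.2554) = 0.7081
Step 3: prox(x) = [-4.2152, -4.0497]
||prox(x)|| = 5.8454
Step 4: Proximal objective.
0.5*||prox-x||^2 = 2.9041
lambda*||prox|| = 14.0874
Total = 16.9914


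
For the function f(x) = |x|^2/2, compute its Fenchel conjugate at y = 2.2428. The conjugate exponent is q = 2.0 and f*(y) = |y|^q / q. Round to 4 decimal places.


The conjugate exponent q satisfies 1/p + 1/q = 1.
p = 2, so q = 2/(2 - 1) = 2.0
|y|^q = 2.2428^2.0 = 5.0302
f*(2.2428) = 5.0302 / 2.0 = 2.5151


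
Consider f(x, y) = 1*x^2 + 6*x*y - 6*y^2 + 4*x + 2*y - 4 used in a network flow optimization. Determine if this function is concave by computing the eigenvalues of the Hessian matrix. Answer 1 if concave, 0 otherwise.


The Hessian of f(x,y) = 1*x^2 + 6*x*y - 6*y^2 + 4*x + 2*y - 4 is:
H = [[2, 6], [6, -12]]
Trace = 2 - 12 = -10
Determinant = 2*-12 - (6)^2 = -60
Discriminant = (-10)^2 - 4*-60 = 340.0
Eigenvalues: lambda_1 = -14.2195, lambda_2 = 4.2195
The function is not concave.

0


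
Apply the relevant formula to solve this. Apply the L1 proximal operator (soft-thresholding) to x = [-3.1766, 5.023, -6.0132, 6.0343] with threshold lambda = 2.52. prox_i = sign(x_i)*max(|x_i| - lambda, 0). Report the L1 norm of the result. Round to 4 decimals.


Soft-thresholding with lambda = 2.52:
prox(-3.1766) = sign(-3.1766)*max(|-3.1766| - 2.52, 0) = -0.6566
prox(5.023) = sign(5.023)*max(|5.023| - 2.52, 0) = 2.503
prox(-6.0132) = sign(-6.0132)*max(|-6.0132| - 2.52, 0) = -3.4932
prox(6.0343) = sign(6.0343)*max(|6.0343| - 2.52, 0) = 3.5143
prox(x) = [-0.6566, 2.503, -3.4932, 3.5143]
||prox(x)||_1 = 0.6566 + 2.503 + 3.4932 + 3.5143 = 10.1671


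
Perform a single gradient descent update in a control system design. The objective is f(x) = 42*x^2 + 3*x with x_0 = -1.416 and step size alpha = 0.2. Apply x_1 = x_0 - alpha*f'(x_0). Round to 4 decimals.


We compute the gradient at x_0 and apply the update.
f'(x) = 84*x + 3
f'(-1.416) = 84*-1.416 + 3 = -115.944
x_1 = -1.416 - 0.2*-115.944 = 21.7728


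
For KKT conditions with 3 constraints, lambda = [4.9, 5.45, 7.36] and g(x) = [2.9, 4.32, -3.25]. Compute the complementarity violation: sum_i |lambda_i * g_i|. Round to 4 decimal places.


KKT complementary slackness check:
lambda_1 * g_1 = 4.9 * 2.9 = 14.21
lambda_2 * g_2 = 5.45 * 4.32 = 23.544
lambda_3 * g_3 = 7.36 * -3.25 = -23.92
Total violation = 14.21 + 23.544 + 23.92 = 61.674


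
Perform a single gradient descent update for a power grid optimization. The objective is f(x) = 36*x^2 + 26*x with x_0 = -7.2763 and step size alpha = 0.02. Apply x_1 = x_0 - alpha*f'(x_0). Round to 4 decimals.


We compute the gradient at x_0 and apply the update.
f'(x) = 72*x + 26
f'(-7.2763) = 72*-7.2763 + 26 = -497.8936
x_1 = -7.2763 - 0.02*-497.8936 = 2.6816


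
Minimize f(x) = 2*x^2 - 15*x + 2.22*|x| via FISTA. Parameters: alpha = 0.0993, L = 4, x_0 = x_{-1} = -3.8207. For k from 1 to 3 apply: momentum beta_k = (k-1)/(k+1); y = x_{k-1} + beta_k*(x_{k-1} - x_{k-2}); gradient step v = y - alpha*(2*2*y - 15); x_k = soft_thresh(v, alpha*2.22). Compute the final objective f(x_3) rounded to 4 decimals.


FISTA on f(x) = 2*x^2 - 15*x + 2.22*|x|
L = 4, alpha = 0.0993
Iteration 1: beta = 0.0, y = -3.8207 + 0.0*(-3.8207 + 3.8207) = -3.8207
  grad(y) = -30.2828, v = y - alpha*grad = -0.8136
  prox(v) = soft_thresh(-0.8136, 0.2204) = -0.5932
Iteration 2: beta = 0.3333, y = -0.5932 + 0.3333*(-0.5932 + 3.8207) = 0.4827
  grad(y) = -13.0693, v = y - alpha*grad = 1.7805
  prox(v) = soft_thresh(1.7805, 0.2204) = 1.56
Iteration 3: beta = 0.5, y = 1.56 + 0.5*(1.56 + 0.5932) = 2.6366
  grad(y) = -4.4536, v = y - alpha*grad = 3.0788
  prox(v) = soft_thresh(3.0788, 0.2204) = 2.8584
f(x_3) = 2*2.8584^2 - 15*2.8584 + 2.22*|2.8584| = -20.1894


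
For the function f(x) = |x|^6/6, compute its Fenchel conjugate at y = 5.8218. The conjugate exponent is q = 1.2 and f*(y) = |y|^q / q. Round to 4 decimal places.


The conjugate exponent q satisfies 1/p + 1/q = 1.
p = 6, so q = 6/(6 - 1) = 1.2
|y|^q = 5.8218^1.2 = 8.2807
f*(5.8218) = 8.2807 / 1.2 = 6.9006


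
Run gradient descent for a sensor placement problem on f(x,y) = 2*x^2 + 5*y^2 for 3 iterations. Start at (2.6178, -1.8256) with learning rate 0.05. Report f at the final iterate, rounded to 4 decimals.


Gradient descent on f(x,y) = 2*x^2 + 5*y^2.
Starting point: (2.6178, -1.8256), alpha = 0.05
Step 1: grad_x = 2*2*2.6178 = 10.4712, grad_y = 2*5*-1.8256 = -18.256
  x_1 = 2.6178 - 0.05*10.4712 = 2.0942
  y_1 = -1.8256 - 0.05*-18.256 = -0.9128
Step 2: grad_x = 2*2*2.0942 = 8.377, grad_y = 2*5*-0.9128 = -9.128
  x_2 = 2.0942 - 0.05*8.377 = 1.6754
  y_2 = -0.9128 - 0.05*-9.128 = -0.4564
Step 3: grad_x = 2*2*1.6754 = 6.7016, grad_y = 2*5*-0.4564 = -4.564
  x_3 = 1.6754 - 0.05*6.7016 = 1.3403
  y_3 = -0.4564 - 0.05*-4.564 = -0.2282
f(1.3403, -0.2282) = 2*1.3403^2 + 5*(-0.2282)^2 = 3.8533


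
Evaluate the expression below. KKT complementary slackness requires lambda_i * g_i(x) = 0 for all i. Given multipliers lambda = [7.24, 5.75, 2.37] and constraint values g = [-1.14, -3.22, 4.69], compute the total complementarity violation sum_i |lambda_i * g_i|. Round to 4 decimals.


KKT complementary slackness check:
lambda_1 * g_1 = 7.24 * -1.14 = -8.2536
lambda_2 * g_2 = 5.75 * -3.22 = -18.515
lambda_3 * g_3 = 2.37 * 4.69 = 11.1153
Total violation = 8.2536 + 18.515 + 11.1153 = 37.8839


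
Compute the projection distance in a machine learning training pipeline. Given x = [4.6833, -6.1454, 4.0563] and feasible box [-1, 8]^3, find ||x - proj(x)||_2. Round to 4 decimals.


Project each component onto [-1, 8].
clip(4.6833) = 4.6833, clip(-6.1454) = -1.0, clip(4.0563) = 4.0563
Projection = [4.6833, -1.0, 4.0563]
Squared diffs: [0.0, 26.4751, 0.0]
Distance = sqrt(26.4751) = 5.1454


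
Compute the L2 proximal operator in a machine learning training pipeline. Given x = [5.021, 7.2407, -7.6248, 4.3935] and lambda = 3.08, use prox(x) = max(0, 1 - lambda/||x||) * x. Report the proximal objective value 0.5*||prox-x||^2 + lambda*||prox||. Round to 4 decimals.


Step 1: Compute ||x||.
||x|| = 12.4531
Step 2: Compute scaling factor.
scale = max(0, 1 - 3.08/12.4531) = 0.7527
Step 3: prox(x) = [3.7792, 5.4499, -5.739, 3.3069]
||prox(x)|| = 9.3731
Step 4: Proximal objective.
0.5*||prox-x||^2 = 4.7432
lambda*||prox|| = 28.8691
Total = 33.6122


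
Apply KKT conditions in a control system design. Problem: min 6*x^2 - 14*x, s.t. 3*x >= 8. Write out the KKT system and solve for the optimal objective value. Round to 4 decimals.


Step 1: Try lambda = 0 (constraint inactive).
x_unc = 14/(2*6) = 1.1667
Check: 3*1.1667 = 3.5001 < 8 -- violated!
Step 2: Constraint must be active: 3*x = 8
x* = 8/3 = 2.6667 (rounded; the exact value 8/3 is used below)
lambda = (2*6*(8/3) - 14)/3 = 6.0
Step 3: Compute optimal value.
f(x*) = 6*(8/3)^2 - 14*(8/3) = 5.3333


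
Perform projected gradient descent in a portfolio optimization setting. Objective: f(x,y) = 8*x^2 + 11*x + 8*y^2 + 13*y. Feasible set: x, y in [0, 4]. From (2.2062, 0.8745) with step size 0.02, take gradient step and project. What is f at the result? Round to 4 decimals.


Step 1: Compute gradient at (2.2062, 0.8745).
grad_x = 2*8*2.2062 + 11 = 46.2992
grad_y = 2*8*0.8745 + 13 = 26.992
Step 2: Gradient step.
x_raw = 2.2062 - 0.02*46.2992 = 1.2802
y_raw = 0.8745 - 0.02*26.992 = 0.3347
Step 3: Project onto [0, 4].
x_proj = clip(1.2802) = 1.2802
y_proj = clip(0.3347) = 0.3347
Step 4: Evaluate f.
f(1.2802, 0.3347) = 32.4406


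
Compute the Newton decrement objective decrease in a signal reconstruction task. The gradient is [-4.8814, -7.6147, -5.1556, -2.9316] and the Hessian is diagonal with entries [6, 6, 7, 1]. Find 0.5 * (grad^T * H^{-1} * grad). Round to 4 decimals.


Step 1: H is diagonal, so H^(-1) * g = [-0.8136, -1.2691, -0.7365, -2.9316].
Step 2: g^T H^(-1) g = sum_i g_i^2 / H_ii
  = (-4.8814)^2/6 + (-7.6147)^2/6 + (-5.1556)^2/7 + (-2.9316)^2/1
  = 3.9713 + 9.6639 + 3.7972 + 8.5943 = 26.0267
Step 3: Objective decrease = 0.5 * g^T H^(-1) g = 13.0134


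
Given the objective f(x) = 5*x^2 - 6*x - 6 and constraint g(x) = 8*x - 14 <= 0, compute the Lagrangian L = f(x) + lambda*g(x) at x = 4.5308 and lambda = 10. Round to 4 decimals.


Step 1: Evaluate f(x).
f(4.5308) = 5*4.5308^2 - 6*4.5308 - 6 = 69.4559
Step 2: Evaluate g(x).
g(4.5308) = 8*4.5308 - 14 = 22.2464
Step 3: Compute Lagrangian.
L = 69.4559 + 10*22.2464 = 291.9199


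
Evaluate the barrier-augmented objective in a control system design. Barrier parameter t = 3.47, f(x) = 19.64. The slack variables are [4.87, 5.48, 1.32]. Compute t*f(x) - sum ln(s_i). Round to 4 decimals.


Step 1: Compute log-barrier.
ln values: [1.5831, 1.7011, 0.2776]
phi = -(1.5831 + 1.7011 + 0.2776) = -3.5618
Step 2: Compute augmented objective.
t*f(x) = 3.47*19.64 = 68.1508
Total = 68.1508 - 3.5618 = 64.589


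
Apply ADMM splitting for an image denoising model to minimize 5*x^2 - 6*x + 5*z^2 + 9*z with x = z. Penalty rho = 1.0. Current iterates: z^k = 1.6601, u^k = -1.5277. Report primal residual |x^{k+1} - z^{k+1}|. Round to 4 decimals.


ADMM iteration with rho = 1.0, z^k = 1.6601, u^k = -1.5277
Step 1: x-update.
Minimize 5*x^2 - 6*x + (1.0/2)*(x - 1.6601 - 1.5277)^2
FOC: (2*5 + 1.0)*x = 6 + 1.0*(1.6601 + 1.5277)
x^{k+1} = 0.8353
Step 2: z-update.
Minimize 5*z^2 + 9*z + (1.0/2)*(0.8353 - z - 1.5277)^2
FOC: (2*5 + 1.0)*z = -9 + 1.0*(0.8353 - 1.5277)
z^{k+1} = -0.8811
Step 3: u-update.
u^{k+1} = -1.5277 + 0.8353 + 0.8811 = 0.1887
Step 4: Primal residual = |0.8353 + 0.8811| = 1.7164


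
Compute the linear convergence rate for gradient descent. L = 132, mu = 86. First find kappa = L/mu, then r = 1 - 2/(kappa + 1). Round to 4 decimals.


Step 1: Compute the condition number.
kappa = L/mu = 132/86 = 1.5349
Step 2: Compute the convergence rate.
r = 1 - 2/(kappa + 1) = 1 - 2*mu/(L + mu) = (L - mu)/(L + mu) = 46/218 = 0.211


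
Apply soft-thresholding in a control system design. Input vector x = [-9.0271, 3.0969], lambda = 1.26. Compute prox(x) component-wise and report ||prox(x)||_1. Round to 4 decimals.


Soft-thresholding with lambda = 1.26:
prox(-9.0271) = sign(-9.0271)*max(|-9.0271| - 1.26, 0) = -7.7671
prox(3.0969) = sign(3.0969)*max(|3.0969| - 1.26, 0) = 1.8369
prox(x) = [-7.7671, 1.8369]
||prox(x)||_1 = 7.7671 + 1.8369 = 9.604


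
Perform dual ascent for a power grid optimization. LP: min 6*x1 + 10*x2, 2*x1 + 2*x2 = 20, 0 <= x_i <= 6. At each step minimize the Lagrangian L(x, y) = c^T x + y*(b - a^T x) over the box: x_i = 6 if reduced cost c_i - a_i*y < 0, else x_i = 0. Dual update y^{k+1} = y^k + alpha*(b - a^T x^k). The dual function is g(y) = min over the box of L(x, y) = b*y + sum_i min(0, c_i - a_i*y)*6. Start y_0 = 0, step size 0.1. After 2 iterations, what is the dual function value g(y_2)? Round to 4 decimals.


Dual ascent for LP: min 6*x1 + 10*x2, 2*x1 + 2*x2 = 20, 0 <= x_i <= 6
Step 1: y^k = 0.0, reduced costs: (6.0, 10.0)
  x^k = (0.0, 0.0), subgradient = b - a^T x = 20.0
  y^{k+1} = 0.0 + 0.1*20.0 = 2.0
Step 2: y^k = 2.0, reduced costs: (2.0, 6.0)
  x^k = (0.0, 0.0), subgradient = b - a^T x = 20.0
  y^{k+1} = 2.0 + 0.1*20.0 = 4.0
Dual objective at y_2 = 4.0: reduced costs (-2.0, 2.0), box minimizer x = (6.0, 0.0)
g(y_2) = b*y + (c1 - a1*y)*x1 + (c2 - a2*y)*x2 = 20*4.0 + (-2.0)*6.0 + 2.0*0.0 = 80.0 - 12.0 + 0.0 = 68.0


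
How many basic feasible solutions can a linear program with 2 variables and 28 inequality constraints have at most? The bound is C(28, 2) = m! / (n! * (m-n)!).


Each vertex corresponds to some choice of n active constraints out of m, so the number of vertices is at most C(m, n) = m! / (n!(m-n)!).
m = 28, n = 2
Numerator: 28 * 27
Denominator: 2! = 2
C(28, 2) = 378


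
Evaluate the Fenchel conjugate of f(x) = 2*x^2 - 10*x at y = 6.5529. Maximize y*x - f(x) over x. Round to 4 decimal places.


f*(y) = sup_x {y*x - a*x^2 - b*x} = sup_x {(y-b)*x - a*x^2}
FOC: (y - b) - 2a*x = 0 => x* = (y - b)/(2a)
x* = (6.5529 + 10)/(2*2) = 4.1382
f*(6.5529) = (y-b)^2/(4a) = (6.5529 + 10)^2/(4*2)
= 273.9985/8 = 34.2498


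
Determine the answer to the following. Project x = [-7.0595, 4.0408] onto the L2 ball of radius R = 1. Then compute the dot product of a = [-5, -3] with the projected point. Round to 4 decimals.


Step 1: Compute ||x|| (intermediates to 6 decimals).
||x|| = sqrt((-7.0595)^2 + 4.0408^2) = 8.134163
Step 2: Project.
Since ||x|| > R, scale = R/||x|| = 1/8.134163 = 0.122938, proj(x) = scale * x
proj(x) = [-0.867881, 0.496768]
Step 3: Dot product.
a^T * proj(x) = -5*(-0.867881) - 3*0.496768 = 2.8491


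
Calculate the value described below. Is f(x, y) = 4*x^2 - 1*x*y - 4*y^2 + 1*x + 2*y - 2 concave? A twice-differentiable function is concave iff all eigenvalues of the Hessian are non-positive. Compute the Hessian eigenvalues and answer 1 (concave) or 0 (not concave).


The Hessian of f(x,y) = 4*x^2 - 1*x*y - 4*y^2 + 1*x + 2*y - 2 is:
H = [[8, -1], [-1, -8]]
Trace = 8 - 8 = 0
Determinant = 8*-8 - (-1)^2 = -65
Discriminant = (0)^2 - 4*-65 = 260.0
Eigenvalues: lambda_1 = -8.0623, lambda_2 = 8.0623
The function is not concave.

0


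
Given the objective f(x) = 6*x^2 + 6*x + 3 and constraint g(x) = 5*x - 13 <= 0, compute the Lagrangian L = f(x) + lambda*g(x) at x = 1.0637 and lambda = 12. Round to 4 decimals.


Step 1: Evaluate f(x).
f(1.0637) = 6*1.0637^2 + 6*1.0637 + 3 = 16.1709
Step 2: Evaluate g(x).
g(1.0637) = 5*1.0637 - 13 = -7.6815
Step 3: Compute Lagrangian.
L = 16.1709 + 12*-7.6815 = -76.0071


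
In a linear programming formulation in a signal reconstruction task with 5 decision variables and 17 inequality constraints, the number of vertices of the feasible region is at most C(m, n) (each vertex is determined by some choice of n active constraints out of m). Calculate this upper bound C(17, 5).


Each vertex corresponds to some choice of n active constraints out of m, so the number of vertices is at most C(m, n) = m! / (n!(m-n)!).
m = 17, n = 5
Numerator: 17 * 16 * 15 * 14 * 13
Denominator: 5! = 120
C(17, 5) = 6188


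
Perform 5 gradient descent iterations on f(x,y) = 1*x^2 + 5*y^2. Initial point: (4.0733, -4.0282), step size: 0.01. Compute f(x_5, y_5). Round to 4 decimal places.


Gradient descent on f(x,y) = 1*x^2 + 5*y^2.
Starting point: (4.0733, -4.0282), alpha = 0.01
Step 1: grad_x = 2*1*4.0733 = 8.1466, grad_y = 2*5*-4.0282 = -40.282
  x_1 = 4.0733 - 0.01*8.1466 = 3.9918
  y_1 = -4.0282 - 0.01*-40.282 = -3.6254
Step 2: grad_x = 2*1*3.9918 = 7.9837, grad_y = 2*5*-3.6254 = -36.2538
  x_2 = 3.9918 - 0.01*7.9837 = 3.912
  y_2 = -3.6254 - 0.01*-36.2538 = -3.2628
Step 3: grad_x = 2*1*3.912 = 7.824, grad_y = 2*5*-3.2628 = -32.6284
  x_3 = 3.912 - 0.01*7.824 = 3.8338
  y_3 = -3.2628 - 0.01*-32.6284 = -2.9366
Step 4: grad_x = 2*1*3.8338 = 7.6675, grad_y = 2*5*-2.9366 = -29.3656
  x_4 = 3.8338 - 0.01*7.6675 = 3.7571
  y_4 = -2.9366 - 0.01*-29.3656 = -2.6429
Step 5: grad_x = 2*1*3.7571 = 7.5142, grad_y = 2*5*-2.6429 = -26.429
  x_5 = 3.7571 - 0.01*7.5142 = 3.6819
  y_5 = -2.6429 - 0.01*-26.429 = -2.3786
f(3.6819, -2.3786) = 1*3.6819^2 + 5*(-2.3786)^2 = 41.8457


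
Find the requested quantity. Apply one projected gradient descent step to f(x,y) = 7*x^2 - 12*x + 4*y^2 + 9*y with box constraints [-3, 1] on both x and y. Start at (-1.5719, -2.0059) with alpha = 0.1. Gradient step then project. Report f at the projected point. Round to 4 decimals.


Step 1: Compute gradient at (-1.5719, -2.0059).
grad_x = 2*7*-1.5719 - 12 = -34.0066
grad_y = 2*4*-2.0059 + 9 = -7.0472
Step 2: Gradient step.
x_raw = -1.5719 - 0.1*-34.0066 = 1.8288
y_raw = -2.0059 - 0.1*-7.0472 = -1.3012
Step 3: Project onto [-3, 1].
x_proj = clip(1.8288) = 1.0
y_proj = clip(-1.3012) = -1.3012
Step 4: Evaluate f.
f(1.0, -1.3012) = -9.9383


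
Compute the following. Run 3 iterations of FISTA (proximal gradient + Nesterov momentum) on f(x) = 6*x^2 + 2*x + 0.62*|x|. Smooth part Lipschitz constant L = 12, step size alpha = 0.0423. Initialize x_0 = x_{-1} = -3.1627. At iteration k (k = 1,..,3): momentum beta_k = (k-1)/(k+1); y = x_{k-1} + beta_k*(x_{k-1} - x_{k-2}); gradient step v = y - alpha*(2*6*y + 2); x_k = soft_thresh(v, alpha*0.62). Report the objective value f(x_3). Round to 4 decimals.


FISTA on f(x) = 6*x^2 + 2*x + 0.62*|x|
L = 12, alpha = 0.0423
Iteration 1: beta = 0.0, y = -3.1627 + 0.0*(-3.1627 + 3.1627) = -3.1627
  grad(y) = -35.9524, v = y - alpha*grad = -1.6419
  prox(v) = soft_thresh(-1.6419, 0.0262) = -1.6157
Iteration 2: beta = 0.3333, y = -1.6157 + 0.3333*(-1.6157 + 3.1627) = -1.1
  grad(y) = -11.2002, v = y - alpha*grad = -0.6262
  prox(v) = soft_thresh(-0.6262, 0.0262) = -0.6
Iteration 3: beta = 0.5, y = -0.6 + 0.5*(-0.6 + 1.6157) = -0.0922
  grad(y) = 0.8937, v = y - alpha*grad = -0.13
  prox(v) = soft_thresh(-0.13, 0.0262) = -0.1038
f(x_3) = 6*(-0.1038)^2 + 2*(-0.1038) + 0.62*|-0.1038| = -0.0786


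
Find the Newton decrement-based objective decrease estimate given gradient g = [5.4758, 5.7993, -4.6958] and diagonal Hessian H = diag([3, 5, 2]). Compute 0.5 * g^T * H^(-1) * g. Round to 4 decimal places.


Step 1: H is diagonal, so H^(-1) * g = [1.8253, 1.1599, -2.3479].
Step 2: g^T H^(-1) g = sum_i g_i^2 / H_ii
  = (5.4758)^2/3 + (5.7993)^2/5 + (-4.6958)^2/2
  = 9.9948 + 6.7264 + 11.0253 = 27.7464
Step 3: Objective decrease = 0.5 * g^T H^(-1) g = 13.8732


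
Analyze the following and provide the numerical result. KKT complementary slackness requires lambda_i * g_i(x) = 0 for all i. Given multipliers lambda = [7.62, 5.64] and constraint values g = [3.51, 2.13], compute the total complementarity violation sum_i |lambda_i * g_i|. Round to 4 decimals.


KKT complementary slackness check:
lambda_1 * g_1 = 7.62 * 3.51 = 26.7462
lambda_2 * g_2 = 5.64 * 2.13 = 12.0132
Total violation = 26.7462 + 12.0132 = 38.7594


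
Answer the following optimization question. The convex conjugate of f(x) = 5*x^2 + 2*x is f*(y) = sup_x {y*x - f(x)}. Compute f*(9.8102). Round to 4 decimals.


f*(y) = sup_x {y*x - a*x^2 - b*x} = sup_x {(y-b)*x - a*x^2}
FOC: (y - b) - 2a*x = 0 => x* = (y - b)/(2a)
x* = (9.8102 - 2)/(2*5) = 0.781
f*(9.8102) = (y-b)^2/(4a) = (9.8102 - 2)^2/(4*5)
= 60.9992/20 = 3.05


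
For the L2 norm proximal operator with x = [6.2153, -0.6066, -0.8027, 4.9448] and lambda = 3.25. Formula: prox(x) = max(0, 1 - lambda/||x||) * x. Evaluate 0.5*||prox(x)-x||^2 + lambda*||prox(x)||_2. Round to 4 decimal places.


Step 1: Compute ||x||.
||x|| = 8.0058
Step 2: Compute scaling factor.
scale = max(0, 1 - 3.25/8.0058) = 0.594
Step 3: prox(x) = [3.6922, -0.3603, -0.4768, 2.9374]
||prox(x)|| = 4.7558
Step 4: Proximal objective.
0.5*||prox-x||^2 = 5.2813
lambda*||prox|| = 15.4564
Total = 20.7377


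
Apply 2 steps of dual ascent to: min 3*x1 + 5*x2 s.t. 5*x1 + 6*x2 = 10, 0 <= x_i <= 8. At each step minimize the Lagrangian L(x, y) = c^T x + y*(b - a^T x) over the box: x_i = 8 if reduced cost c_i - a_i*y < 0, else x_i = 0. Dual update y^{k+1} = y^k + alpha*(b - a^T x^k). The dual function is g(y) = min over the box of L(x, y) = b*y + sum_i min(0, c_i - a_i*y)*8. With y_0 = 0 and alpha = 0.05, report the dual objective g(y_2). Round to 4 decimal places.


Dual ascent for LP: min 3*x1 + 5*x2, 5*x1 + 6*x2 = 10, 0 <= x_i <= 8
Step 1: y^k = 0.0, reduced costs: (3.0, 5.0)
  x^k = (0.0, 0.0), subgradient = b - a^T x = 10.0
  y^{k+1} = 0.0 + 0.05*10.0 = 0.5
Step 2: y^k = 0.5, reduced costs: (0.5, 2.0)
  x^k = (0.0, 0.0), subgradient = b - a^T x = 10.0
  y^{k+1} = 0.5 + 0.05*10.0 = 1.0
Dual objective at y_2 = 1.0: reduced costs (-2.0, -1.0), box minimizer x = (8.0, 8.0)
g(y_2) = b*y + (c1 - a1*y)*x1 + (c2 - a2*y)*x2 = 10*1.0 + (-2.0)*8.0 + (-1.0)*8.0 = 10.0 - 16.0 - 8.0 = -14.0


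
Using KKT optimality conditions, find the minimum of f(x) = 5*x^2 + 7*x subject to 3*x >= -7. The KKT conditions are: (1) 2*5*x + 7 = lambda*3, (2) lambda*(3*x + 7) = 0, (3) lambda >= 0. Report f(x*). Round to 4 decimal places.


Step 1: Try lambda = 0 (constraint inactive).
Stationarity: 2*5*x + 7 = 0
x* = -7/(2*5) = -0.7
Check constraint: 3*-0.7 = -2.1 >= -7 -- satisfied.
Step 2: Compute optimal value.
f(x*) = 5*(-0.7)^2 + 7*(-0.7) = -2.45


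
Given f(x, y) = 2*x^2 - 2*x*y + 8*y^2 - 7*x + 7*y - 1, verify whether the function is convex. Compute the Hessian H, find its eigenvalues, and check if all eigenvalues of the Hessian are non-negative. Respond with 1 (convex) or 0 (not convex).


The Hessian of f(x,y) = 2*x^2 - 2*x*y + 8*y^2 - 7*x + 7*y - 1 is:
H = [[4, -2], [-2, 16]]
Trace = 4 + 16 = 20
Determinant = 4*16 - (-2)^2 = 60
Discriminant = (20)^2 - 4*60 = 160.0
Eigenvalues: lambda_1 = 3.6754, lambda_2 = 16.3246
The function is convex.

1


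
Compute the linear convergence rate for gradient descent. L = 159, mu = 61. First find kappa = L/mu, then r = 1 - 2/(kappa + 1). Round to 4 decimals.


Step 1: Compute the condition number.
kappa = L/mu = 159/61 = 2.6066
Step 2: Compute the convergence rate.
r = 1 - 2/(kappa + 1) = 1 - 2*mu/(L + mu) = (L - mu)/(L + mu) = 98/220 = 0.4455


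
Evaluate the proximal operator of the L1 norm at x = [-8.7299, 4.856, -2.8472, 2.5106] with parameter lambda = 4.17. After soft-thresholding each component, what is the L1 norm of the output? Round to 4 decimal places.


Soft-thresholding with lambda = 4.17:
prox(-8.7299) = sign(-8.7299)*max(|-8.7299| - 4.17, 0) = -4.5599
prox(4.856) = sign(4.856)*max(|4.856| - 4.17, 0) = 0.686
prox(-2.8472) = sign(-2.8472)*max(|-2.8472| - 4.17, 0) = 0.0
prox(2.5106) = sign(2.5106)*max(|2.5106| - 4.17, 0) = 0.0
prox(x) = [-4.5599, 0.686, 0.0, 0.0]
||prox(x)||_1 = 4.5599 + 0.686 + 0.0 + 0.0 = 5.2459


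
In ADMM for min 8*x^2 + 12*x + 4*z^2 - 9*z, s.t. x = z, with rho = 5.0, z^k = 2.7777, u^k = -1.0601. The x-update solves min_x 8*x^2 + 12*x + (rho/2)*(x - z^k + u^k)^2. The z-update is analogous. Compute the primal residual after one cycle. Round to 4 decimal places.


ADMM iteration with rho = 5.0, z^k = 2.7777, u^k = -1.0601
Step 1: x-update.
Minimize 8*x^2 + 12*x + (5.0/2)*(x - 2.7777 - 1.0601)^2
FOC: (2*8 + 5.0)*x = -12 + 5.0*(2.7777 + 1.0601)
x^{k+1} = 0.3423
Step 2: z-update.
Minimize 4*z^2 - 9*z + (5.0/2)*(0.3423 - z - 1.0601)^2
FOC: (2*4 + 5.0)*z = 9 + 5.0*(0.3423 - 1.0601)
z^{k+1} = 0.4162
Step 3: u-update.
u^{k+1} = -1.0601 + 0.3423 - 0.4162 = -1.134
Step 4: Primal residual = |0.3423 - 0.4162| = 0.0739


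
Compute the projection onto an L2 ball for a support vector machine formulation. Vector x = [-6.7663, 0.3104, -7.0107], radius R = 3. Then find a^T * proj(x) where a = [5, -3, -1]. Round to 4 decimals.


Step 1: Compute ||x|| (intermediates to 6 decimals).
||x|| = sqrt((-6.7663)^2 + 0.3104^2 + (-7.0107)^2) = 9.748286
Step 2: Project.
Since ||x|| > R, scale = R/||x|| = 3/9.748286 = 0.307746, proj(x) = scale * x
proj(x) = [-2.082302, 0.095524, -2.157515]
Step 3: Dot product.
a^T * proj(x) = 5*(-2.082302) - 3*0.095524 - 1*(-2.157515) = -8.5406


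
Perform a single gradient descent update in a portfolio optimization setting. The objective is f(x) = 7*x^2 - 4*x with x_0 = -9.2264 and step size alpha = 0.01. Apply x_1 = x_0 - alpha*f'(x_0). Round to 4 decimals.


We compute the gradient at x_0 and apply the update.
f'(x) = 14*x - 4
f'(-9.2264) = 14*-9.2264 - 4 = -133.1696
x_1 = -9.2264 - 0.01*-133.1696 = -7.8947


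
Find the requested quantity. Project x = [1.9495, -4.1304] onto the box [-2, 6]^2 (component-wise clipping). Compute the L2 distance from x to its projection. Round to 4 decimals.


Project each component onto [-2, 6].
clip(1.9495) = 1.9495, clip(-4.1304) = -2.0
Projection = [1.9495, -2.0]
Squared diffs: [0.0, 4.5386]
Distance = sqrt(4.5386) = 2.1304


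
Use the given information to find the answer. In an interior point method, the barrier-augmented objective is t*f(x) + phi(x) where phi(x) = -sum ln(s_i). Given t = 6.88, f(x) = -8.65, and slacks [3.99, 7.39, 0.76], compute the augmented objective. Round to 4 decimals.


Step 1: Compute log-barrier.
ln values: [1.3838, 2.0001, -0.2744]
phi = -(1.3838 + 2.0001 - 0.2744) = -3.1095
Step 2: Compute augmented objective.
t*f(x) = 6.88*-8.65 = -59.512
Total = -59.512 - 3.1095 = -62.6215


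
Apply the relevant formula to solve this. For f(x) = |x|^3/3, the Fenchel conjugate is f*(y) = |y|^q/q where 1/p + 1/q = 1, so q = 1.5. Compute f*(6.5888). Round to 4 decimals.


The conjugate exponent q satisfies 1/p + 1/q = 1.
p = 3, so q = 3/(3 - 1) = 1.5
|y|^q = 6.5888^1.5 = 16.9126
f*(6.5888) = 16.9126 / 1.5 = 11.275


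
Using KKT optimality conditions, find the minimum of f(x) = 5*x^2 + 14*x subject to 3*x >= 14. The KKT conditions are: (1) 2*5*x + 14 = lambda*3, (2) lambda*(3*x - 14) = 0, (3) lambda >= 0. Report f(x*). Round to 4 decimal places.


Step 1: Try lambda = 0 (constraint inactive).
x_unc = -14/(2*5) = -1.4
Check: 3*-1.4 = -4.2 < 14 -- violated!
Step 2: Constraint must be active: 3*x = 14
x* = 14/3 = 4.6667 (rounded; the exact value 14/3 is used below)
lambda = (2*5*(14/3) + 14)/3 = 20.2222
Step 3: Compute optimal value.
f(x*) = 5*(14/3)^2 + 14*(14/3) = 174.2222


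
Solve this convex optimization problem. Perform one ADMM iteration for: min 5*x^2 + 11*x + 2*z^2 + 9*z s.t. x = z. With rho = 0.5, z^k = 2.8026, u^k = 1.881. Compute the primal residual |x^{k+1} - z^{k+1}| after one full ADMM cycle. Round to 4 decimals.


ADMM iteration with rho = 0.5, z^k = 2.8026, u^k = 1.881
Step 1: x-update.
Minimize 5*x^2 + 11*x + (0.5/2)*(x - 2.8026 + 1.881)^2
FOC: (2*5 + 0.5)*x = -11 + 0.5*(2.8026 - 1.881)
x^{k+1} = -1.0037
Step 2: z-update.
Minimize 2*z^2 + 9*z + (0.5/2)*(-1.0037 - z + 1.881)^2
FOC: (2*2 + 0.5)*z = -9 + 0.5*(-1.0037 + 1.881)
z^{k+1} = -1.9025
Step 3: u-update.
u^{k+1} = 1.881 - 1.0037 + 1.9025 = 2.7798
Step 4: Primal residual = |-1.0037 + 1.9025| = 0.8988


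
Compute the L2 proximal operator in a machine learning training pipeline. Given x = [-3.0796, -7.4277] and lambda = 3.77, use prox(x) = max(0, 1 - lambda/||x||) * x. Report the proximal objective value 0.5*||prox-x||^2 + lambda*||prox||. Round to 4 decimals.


Step 1: Compute ||x||.
||x|| = 8.0408
Step 2: Compute scaling factor.
scale = max(0, 1 - 3.77/8.0408) = 0.5311
Step 3: prox(x) = [-1.6357, -3.9452]
||prox(x)|| = 4.2708
Step 4: Proximal objective.
0.5*||prox-x||^2 = 7.1065
lambda*||prox|| = 16.1009
Total = 23.2074


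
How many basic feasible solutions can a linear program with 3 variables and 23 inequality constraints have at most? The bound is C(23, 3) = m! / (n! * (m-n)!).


Each vertex corresponds to some choice of n active constraints out of m, so the number of vertices is at most C(m, n) = m! / (n!(m-n)!).
m = 23, n = 3
Numerator: 23 * 22 * 21
Denominator: 3! = 6
C(23, 3) = 1771


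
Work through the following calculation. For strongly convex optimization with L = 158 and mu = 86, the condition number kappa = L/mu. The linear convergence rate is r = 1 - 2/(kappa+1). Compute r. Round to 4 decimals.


Step 1: Compute the condition number.
kappa = L/mu = 158/86 = 1.8372
Step 2: Compute the convergence rate.
r = 1 - 2/(kappa + 1) = 1 - 2*mu/(L + mu) = (L - mu)/(L + mu) = 72/244 = 0.2951


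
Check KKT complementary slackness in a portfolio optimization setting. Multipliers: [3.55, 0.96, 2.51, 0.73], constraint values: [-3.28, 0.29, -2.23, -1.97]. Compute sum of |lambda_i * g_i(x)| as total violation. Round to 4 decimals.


KKT complementary slackness check:
lambda_1 * g_1 = 3.55 * -3.28 = -11.644
lambda_2 * g_2 = 0.96 * 0.29 = 0.2784
lambda_3 * g_3 = 2.51 * -2.23 = -5.5973
lambda_4 * g_4 = 0.73 * -1.97 = -1.4381
Total violation = 11.644 + 0.2784 + 5.5973 + 1.4381 = 18.9578


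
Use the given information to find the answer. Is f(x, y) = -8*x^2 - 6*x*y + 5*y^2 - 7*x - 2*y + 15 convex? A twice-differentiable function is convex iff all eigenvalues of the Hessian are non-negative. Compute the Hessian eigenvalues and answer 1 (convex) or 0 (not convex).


The Hessian of f(x,y) = -8*x^2 - 6*x*y + 5*y^2 - 7*x - 2*y + 15 is:
H = [[-16, -6], [-6, 10]]
Trace = -16 + 10 = -6
Determinant = -16*10 - (-6)^2 = -196
Discriminant = (-6)^2 - 4*-196 = 820.0
Eigenvalues: lambda_1 = -17.3178, lambda_2 = 11.3178
The function is not convex.

0


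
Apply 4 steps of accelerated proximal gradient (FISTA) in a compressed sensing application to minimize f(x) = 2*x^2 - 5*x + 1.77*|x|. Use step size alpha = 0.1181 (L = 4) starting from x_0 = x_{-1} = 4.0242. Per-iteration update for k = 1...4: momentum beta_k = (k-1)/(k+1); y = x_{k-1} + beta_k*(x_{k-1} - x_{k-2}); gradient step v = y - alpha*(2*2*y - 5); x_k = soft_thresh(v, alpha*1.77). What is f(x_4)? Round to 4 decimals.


FISTA on f(x) = 2*x^2 - 5*x + 1.77*|x|
L = 4, alpha = 0.1181
Iteration 1: beta = 0.0, y = 4.0242 + 0.0*(4.0242 - 4.0242) = 4.0242
  grad(y) = 11.0968, v = y - alpha*grad = 2.7137
  prox(v) = soft_thresh(2.7137, 0.209) = 2.5046
Iteration 2: beta = 0.3333, y = 2.5046 + 0.3333*(2.5046 - 4.0242) = 1.9981
  grad(y) = 2.9924, v = y - alpha*grad = 1.6447
  prox(v) = soft_thresh(1.6447, 0.209) = 1.4357
Iteration 3: beta = 0.5, y = 1.4357 + 0.5*(1.4357 - 2.5046) = 0.9012
  grad(y) = -1.3953, v = y - alpha*grad = 1.066
  prox(v) = soft_thresh(1.066, 0.209) = 0.8569
Iteration 4: beta = 0.6, y = 0.8569 + 0.6*(0.8569 - 1.4357) = 0.5097
  grad(y) = -2.9613, v = y - alpha*grad = 0.8594
  prox(v) = soft_thresh(0.8594, 0.209) = 0.6504
f(x_4) = 2*0.6504^2 - 5*0.6504 + 1.77*|0.6504| = -1.2547


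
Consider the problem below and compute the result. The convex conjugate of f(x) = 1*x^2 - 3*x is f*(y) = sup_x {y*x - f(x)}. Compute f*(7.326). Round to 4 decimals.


f*(y) = sup_x {y*x - a*x^2 - b*x} = sup_x {(y-b)*x - a*x^2}
FOC: (y - b) - 2a*x = 0 => x* = (y - b)/(2a)
x* = (7.326 + 3)/(2*1) = 5.163
f*(7.326) = (y-b)^2/(4a) = (7.326 + 3)^2/(4*1)
= 106.6263/4 = 26.6566


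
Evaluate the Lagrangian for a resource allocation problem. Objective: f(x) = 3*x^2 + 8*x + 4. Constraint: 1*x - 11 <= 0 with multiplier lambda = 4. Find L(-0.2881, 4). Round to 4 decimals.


Step 1: Evaluate f(x).
f(-0.2881) = 3*(-0.2881)^2 + 8*(-0.2881) + 4 = 1.9442
Step 2: Evaluate g(x).
g(-0.2881) = 1*-0.2881 - 11 = -11.2881
Step 3: Compute Lagrangian.
L = 1.9442 + 4*-11.2881 = -43.2082


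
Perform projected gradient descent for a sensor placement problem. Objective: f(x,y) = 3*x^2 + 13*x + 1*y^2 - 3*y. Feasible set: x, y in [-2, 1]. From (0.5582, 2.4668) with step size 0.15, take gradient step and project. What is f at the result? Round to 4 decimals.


Step 1: Compute gradient at (0.5582, 2.4668).
grad_x = 2*3*0.5582 + 13 = 16.3492
grad_y = 2*1*2.4668 - 3 = 1.9336
Step 2: Gradient step.
x_raw = 0.5582 - 0.15*16.3492 = -1.8942
y_raw = 2.4668 - 0.15*1.9336 = 2.1768
Step 3: Project onto [-2, 1].
x_proj = clip(-1.8942) = -1.8942
y_proj = clip(2.1768) = 1.0
Step 4: Evaluate f.
f(-1.8942, 1.0) = -15.8606


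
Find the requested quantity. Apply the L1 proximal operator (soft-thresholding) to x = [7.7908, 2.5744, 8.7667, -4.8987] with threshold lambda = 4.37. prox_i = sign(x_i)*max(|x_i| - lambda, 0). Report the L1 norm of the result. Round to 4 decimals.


Soft-thresholding with lambda = 4.37:
prox(7.7908) = sign(7.7908)*max(|7.7908| - 4.37, 0) = 3.4208
prox(2.5744) = sign(2.5744)*max(|2.5744| - 4.37, 0) = 0.0
prox(8.7667) = sign(8.7667)*max(|8.7667| - 4.37, 0) = 4.3967
prox(-4.8987) = sign(-4.8987)*max(|-4.8987| - 4.37, 0) = -0.5287
prox(x) = [3.4208, 0.0, 4.3967, -0.5287]
||prox(x)||_1 = 3.4208 + 0.0 + 4.3967 + 0.5287 = 8.3462


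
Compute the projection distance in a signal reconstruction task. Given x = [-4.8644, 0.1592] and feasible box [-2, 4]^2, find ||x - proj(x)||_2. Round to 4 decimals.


Project each component onto [-2, 4].
clip(-4.8644) = -2.0, clip(0.1592) = 0.1592
Projection = [-2.0, 0.1592]
Squared diffs: [8.2048, 0.0]
Distance = sqrt(8.2048) = 2.8644
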